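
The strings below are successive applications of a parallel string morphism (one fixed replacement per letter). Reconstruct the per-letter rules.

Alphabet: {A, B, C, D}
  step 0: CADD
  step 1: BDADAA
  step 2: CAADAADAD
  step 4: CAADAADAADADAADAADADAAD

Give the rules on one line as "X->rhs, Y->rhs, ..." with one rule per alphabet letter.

  step 1 ⇒ step 2: BDADAA ⇒ C·A·AD·A·AD·AD
    A ↦ AD
    B ↦ C
    D ↦ A
  step 0 ⇒ step 1: CADD ⇒ BD·AD·A·A
    C ↦ BD

A->AD, B->C, C->BD, D->A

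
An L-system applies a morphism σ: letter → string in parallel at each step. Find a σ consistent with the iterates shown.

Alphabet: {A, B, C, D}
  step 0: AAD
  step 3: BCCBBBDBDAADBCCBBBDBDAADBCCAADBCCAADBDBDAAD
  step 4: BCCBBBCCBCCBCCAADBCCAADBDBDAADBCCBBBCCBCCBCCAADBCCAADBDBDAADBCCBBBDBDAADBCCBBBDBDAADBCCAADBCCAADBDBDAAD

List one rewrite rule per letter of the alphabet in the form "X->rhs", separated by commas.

A->BD, B->BCC, C->B, D->AAD

  step 3 ⇒ step 4: BCCBBBDBDAADBCCBBBDBDAADBCCAADBCCAADBDBDAAD ⇒ BCC·B·B·BCC·BCC·BCC·AAD·BCC·AAD·BD·BD·AAD·BCC·B·B·BCC·BCC·BCC·AAD·BCC·AAD·BD·BD·AAD·BCC·B·B·BD·BD·AAD·BCC·B·B·BD·BD·AAD·BCC·AAD·BCC·AAD·BD·BD·AAD
    A ↦ BD
    B ↦ BCC
    C ↦ B
    D ↦ AAD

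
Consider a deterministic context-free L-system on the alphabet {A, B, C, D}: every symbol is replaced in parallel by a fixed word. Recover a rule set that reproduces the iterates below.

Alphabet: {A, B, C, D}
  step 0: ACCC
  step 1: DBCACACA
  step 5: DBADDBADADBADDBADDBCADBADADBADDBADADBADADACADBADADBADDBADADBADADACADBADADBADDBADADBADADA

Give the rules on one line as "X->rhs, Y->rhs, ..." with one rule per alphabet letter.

A->DB, B->A, C->CA, D->AD

  step 0 ⇒ step 1: ACCC ⇒ DB·CA·CA·CA
    A ↦ DB
    C ↦ CA
    B ↦ A  (constrained at step 1)
    D ↦ AD  (constrained at step 1)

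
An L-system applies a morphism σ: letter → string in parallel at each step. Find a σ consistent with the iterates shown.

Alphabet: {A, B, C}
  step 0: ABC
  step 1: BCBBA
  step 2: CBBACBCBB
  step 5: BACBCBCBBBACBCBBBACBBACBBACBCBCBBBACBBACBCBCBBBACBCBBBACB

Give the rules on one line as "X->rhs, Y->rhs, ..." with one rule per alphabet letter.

A->B, B->CB, C->BA

  step 1 ⇒ step 2: BCBBA ⇒ CB·BA·CB·CB·B
    A ↦ B
    B ↦ CB
    C ↦ BA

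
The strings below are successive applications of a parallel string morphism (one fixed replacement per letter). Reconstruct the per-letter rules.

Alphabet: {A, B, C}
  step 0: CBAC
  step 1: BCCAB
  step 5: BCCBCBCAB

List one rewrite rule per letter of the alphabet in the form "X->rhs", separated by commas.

  step 0 ⇒ step 1: CBAC ⇒ B·C·CA·B
    A ↦ CA
    B ↦ C
    C ↦ B

A->CA, B->C, C->B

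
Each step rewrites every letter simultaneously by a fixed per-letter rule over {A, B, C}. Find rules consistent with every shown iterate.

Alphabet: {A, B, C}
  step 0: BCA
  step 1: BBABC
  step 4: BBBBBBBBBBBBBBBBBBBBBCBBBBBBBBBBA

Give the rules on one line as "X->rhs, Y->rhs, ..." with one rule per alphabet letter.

  step 0 ⇒ step 1: BCA ⇒ BB·A·BC
    A ↦ BC
    B ↦ BB
    C ↦ A

A->BC, B->BB, C->A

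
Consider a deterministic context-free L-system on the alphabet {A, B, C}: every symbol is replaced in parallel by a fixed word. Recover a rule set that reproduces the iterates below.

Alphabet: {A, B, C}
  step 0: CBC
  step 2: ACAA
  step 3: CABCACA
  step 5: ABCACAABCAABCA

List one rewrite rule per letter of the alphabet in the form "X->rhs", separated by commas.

A->CA, B->A, C->B

  step 2 ⇒ step 3: ACAA ⇒ CA·B·CA·CA
    A ↦ CA
    C ↦ B
    B ↦ A  (constrained at step 0)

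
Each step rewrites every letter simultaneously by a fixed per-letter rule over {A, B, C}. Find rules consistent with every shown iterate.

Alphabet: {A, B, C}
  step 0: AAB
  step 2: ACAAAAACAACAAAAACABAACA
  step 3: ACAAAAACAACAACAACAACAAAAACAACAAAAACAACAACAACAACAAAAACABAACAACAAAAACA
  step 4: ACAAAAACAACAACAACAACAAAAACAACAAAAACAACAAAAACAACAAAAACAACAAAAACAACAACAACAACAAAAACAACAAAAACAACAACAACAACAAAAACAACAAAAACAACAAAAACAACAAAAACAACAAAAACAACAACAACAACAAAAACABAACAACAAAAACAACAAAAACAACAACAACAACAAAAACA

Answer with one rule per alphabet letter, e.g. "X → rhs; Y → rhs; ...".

A->ACA, B->BA, C->AAA

  step 3 ⇒ step 4: ACAAAAACAACAACAACAACAAAAACAACAAAAACAACAACAACAACAAAAACABAACAACAAAAACA ⇒ ACA·AAA·ACA·ACA·ACA·ACA·ACA·AAA·ACA·ACA·AAA·ACA·ACA·AAA·ACA·ACA·AAA·ACA·ACA·AAA·ACA·ACA·ACA·ACA·ACA·AAA·ACA·ACA·AAA·ACA·ACA·ACA·ACA·ACA·AAA·ACA·ACA·AAA·ACA·ACA·AAA·ACA·ACA·AAA·ACA·ACA·AAA·ACA·ACA·ACA·ACA·ACA·AAA·ACA·BA·ACA·ACA·AAA·ACA·ACA·AAA·ACA·ACA·ACA·ACA·ACA·AAA·ACA
    A ↦ ACA
    B ↦ BA
    C ↦ AAA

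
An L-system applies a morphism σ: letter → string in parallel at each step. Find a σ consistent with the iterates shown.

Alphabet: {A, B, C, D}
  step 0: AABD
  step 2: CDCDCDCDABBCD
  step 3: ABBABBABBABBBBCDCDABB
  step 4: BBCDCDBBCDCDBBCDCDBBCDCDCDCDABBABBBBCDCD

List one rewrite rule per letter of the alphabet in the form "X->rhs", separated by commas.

A->BB, B->CD, C->AB, D->B

  step 3 ⇒ step 4: ABBABBABBABBBBCDCDABB ⇒ BB·CD·CD·BB·CD·CD·BB·CD·CD·BB·CD·CD·CD·CD·AB·B·AB·B·BB·CD·CD
    A ↦ BB
    B ↦ CD
    C ↦ AB
    D ↦ B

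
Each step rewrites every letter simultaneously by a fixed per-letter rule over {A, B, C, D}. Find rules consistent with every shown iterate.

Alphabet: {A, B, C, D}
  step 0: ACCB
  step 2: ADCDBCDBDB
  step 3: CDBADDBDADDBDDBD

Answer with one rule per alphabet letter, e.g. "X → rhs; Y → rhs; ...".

A->C, B->D, C->AD, D->DB

  step 2 ⇒ step 3: ADCDBCDBDB ⇒ C·DB·AD·DB·D·AD·DB·D·DB·D
    A ↦ C
    B ↦ D
    C ↦ AD
    D ↦ DB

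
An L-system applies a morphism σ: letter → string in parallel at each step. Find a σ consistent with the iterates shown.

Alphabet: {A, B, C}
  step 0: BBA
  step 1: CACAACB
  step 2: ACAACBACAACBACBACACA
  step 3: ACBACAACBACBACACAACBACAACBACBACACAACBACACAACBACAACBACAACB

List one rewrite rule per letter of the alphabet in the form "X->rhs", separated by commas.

  step 2 ⇒ step 3: ACAACBACAACBACBACACA ⇒ ACB·ACA·ACB·ACB·ACA·CA·ACB·ACA·ACB·ACB·ACA·CA·ACB·ACA·CA·ACB·ACA·ACB·ACA·ACB
    A ↦ ACB
    B ↦ CA
    C ↦ ACA

A->ACB, B->CA, C->ACA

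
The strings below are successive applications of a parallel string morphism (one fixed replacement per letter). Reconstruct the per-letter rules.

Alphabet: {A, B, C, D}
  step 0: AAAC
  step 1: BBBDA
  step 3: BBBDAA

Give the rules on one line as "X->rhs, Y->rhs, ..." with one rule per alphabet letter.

  step 0 ⇒ step 1: AAAC ⇒ B·B·B·DA
    A ↦ B
    C ↦ DA
    B ↦ A  (constrained at step 1)
    D ↦ C  (constrained at step 1)

A->B, B->A, C->DA, D->C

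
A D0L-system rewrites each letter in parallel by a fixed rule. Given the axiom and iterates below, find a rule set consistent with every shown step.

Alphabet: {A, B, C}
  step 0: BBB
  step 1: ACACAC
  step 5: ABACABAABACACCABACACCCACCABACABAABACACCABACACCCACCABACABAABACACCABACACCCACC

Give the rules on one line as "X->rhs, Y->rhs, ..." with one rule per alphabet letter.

  step 0 ⇒ step 1: BBB ⇒ AC·AC·AC
    B ↦ AC
    A ↦ C  (constrained at step 1)
    C ↦ ABA  (constrained at step 1)

A->C, B->AC, C->ABA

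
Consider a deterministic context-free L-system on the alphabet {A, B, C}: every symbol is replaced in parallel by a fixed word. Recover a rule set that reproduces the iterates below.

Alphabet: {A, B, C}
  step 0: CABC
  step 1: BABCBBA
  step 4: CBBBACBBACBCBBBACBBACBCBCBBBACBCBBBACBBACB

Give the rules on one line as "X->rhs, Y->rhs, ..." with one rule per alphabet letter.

  step 0 ⇒ step 1: CABC ⇒ BA·B·CB·BA
    A ↦ B
    B ↦ CB
    C ↦ BA

A->B, B->CB, C->BA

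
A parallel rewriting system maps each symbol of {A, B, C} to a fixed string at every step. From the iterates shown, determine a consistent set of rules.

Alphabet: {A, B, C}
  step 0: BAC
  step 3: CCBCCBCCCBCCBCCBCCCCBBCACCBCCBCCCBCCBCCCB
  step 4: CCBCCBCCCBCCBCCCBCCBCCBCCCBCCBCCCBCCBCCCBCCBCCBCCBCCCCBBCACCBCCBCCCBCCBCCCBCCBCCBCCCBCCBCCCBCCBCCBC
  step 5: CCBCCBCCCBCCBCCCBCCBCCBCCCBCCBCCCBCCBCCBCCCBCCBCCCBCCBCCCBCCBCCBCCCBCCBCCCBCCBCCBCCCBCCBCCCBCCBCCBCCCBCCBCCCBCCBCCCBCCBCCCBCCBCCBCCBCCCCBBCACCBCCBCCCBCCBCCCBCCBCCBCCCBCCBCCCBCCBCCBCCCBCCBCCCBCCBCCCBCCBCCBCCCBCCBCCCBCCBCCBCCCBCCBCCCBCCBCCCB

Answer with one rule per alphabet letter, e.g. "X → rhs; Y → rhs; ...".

A->BCA, B->C, C->CCB

  step 4 ⇒ step 5: CCBCCBCCCBCCBCCCBCCBCCBCCCBCCBCCCBCCBCCCBCCBCCBCCBCCCCBBCACCBCCBCCCBCCBCCCBCCBCCBCCCBCCBCCCBCCBCCBC ⇒ CCB·CCB·C·CCB·CCB·C·CCB·CCB·CCB·C·CCB·CCB·C·CCB·CCB·CCB·C·CCB·CCB·C·CCB·CCB·C·CCB·CCB·CCB·C·CCB·CCB·C·CCB·CCB·CCB·C·CCB·CCB·C·CCB·CCB·CCB·C·CCB·CCB·C·CCB·CCB·C·CCB·CCB·C·CCB·CCB·CCB·CCB·C·C·CCB·BCA·CCB·CCB·C·CCB·CCB·C·CCB·CCB·CCB·C·CCB·CCB·C·CCB·CCB·CCB·C·CCB·CCB·C·CCB·CCB·C·CCB·CCB·CCB·C·CCB·CCB·C·CCB·CCB·CCB·C·CCB·CCB·C·CCB·CCB·C·CCB
    A ↦ BCA
    B ↦ C
    C ↦ CCB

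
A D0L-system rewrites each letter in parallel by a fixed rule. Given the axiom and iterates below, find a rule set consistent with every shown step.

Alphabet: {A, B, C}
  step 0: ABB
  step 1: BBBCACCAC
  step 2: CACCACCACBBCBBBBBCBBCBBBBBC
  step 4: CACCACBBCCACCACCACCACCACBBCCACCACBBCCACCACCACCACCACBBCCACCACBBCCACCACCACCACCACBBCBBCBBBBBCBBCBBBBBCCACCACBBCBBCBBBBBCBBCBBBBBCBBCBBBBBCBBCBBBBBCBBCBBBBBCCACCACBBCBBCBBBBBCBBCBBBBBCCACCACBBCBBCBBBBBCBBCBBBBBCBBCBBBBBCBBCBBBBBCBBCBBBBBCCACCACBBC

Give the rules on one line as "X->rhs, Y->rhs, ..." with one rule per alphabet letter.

  step 1 ⇒ step 2: BBBCACCAC ⇒ CAC·CAC·CAC·BBC·BBB·BBC·BBC·BBB·BBC
    A ↦ BBB
    B ↦ CAC
    C ↦ BBC

A->BBB, B->CAC, C->BBC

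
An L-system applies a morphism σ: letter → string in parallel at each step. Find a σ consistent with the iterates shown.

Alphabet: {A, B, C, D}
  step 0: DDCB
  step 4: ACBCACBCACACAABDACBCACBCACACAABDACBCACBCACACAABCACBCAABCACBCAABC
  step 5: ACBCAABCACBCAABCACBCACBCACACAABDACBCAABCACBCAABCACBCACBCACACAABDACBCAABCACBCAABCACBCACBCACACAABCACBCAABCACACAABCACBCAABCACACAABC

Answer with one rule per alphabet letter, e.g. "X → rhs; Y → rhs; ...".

  step 4 ⇒ step 5: ACBCACBCACACAABDACBCACBCACACAABDACBCACBCACACAABCACBCAABCACBCAABC ⇒ AC·BC·AA·BC·AC·BC·AA·BC·AC·BC·AC·BC·AC·AC·AA·BD·AC·BC·AA·BC·AC·BC·AA·BC·AC·BC·AC·BC·AC·AC·AA·BD·AC·BC·AA·BC·AC·BC·AA·BC·AC·BC·AC·BC·AC·AC·AA·BC·AC·BC·AA·BC·AC·AC·AA·BC·AC·BC·AA·BC·AC·AC·AA·BC
    A ↦ AC
    B ↦ AA
    C ↦ BC
    D ↦ BD

A->AC, B->AA, C->BC, D->BD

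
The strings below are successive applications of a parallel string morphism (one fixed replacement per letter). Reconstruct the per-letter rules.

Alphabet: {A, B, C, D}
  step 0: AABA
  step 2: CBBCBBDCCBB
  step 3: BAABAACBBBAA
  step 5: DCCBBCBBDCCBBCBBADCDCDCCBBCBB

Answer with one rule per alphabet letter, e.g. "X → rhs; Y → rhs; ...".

  step 2 ⇒ step 3: CBBCBBDCCBB ⇒ B·A·A·B·A·A·CB·B·B·A·A
    B ↦ A
    C ↦ B
    D ↦ CB
    A ↦ DC  (constrained at step 0)

A->DC, B->A, C->B, D->CB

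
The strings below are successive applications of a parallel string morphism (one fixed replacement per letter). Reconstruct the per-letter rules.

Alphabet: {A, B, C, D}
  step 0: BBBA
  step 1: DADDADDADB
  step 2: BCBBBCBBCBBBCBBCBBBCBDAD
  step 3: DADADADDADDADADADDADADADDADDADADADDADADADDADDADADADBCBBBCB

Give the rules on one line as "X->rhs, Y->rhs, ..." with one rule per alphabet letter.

  step 2 ⇒ step 3: BCBBBCBBCBBBCBBCBBBCBDAD ⇒ DAD·A·DAD·DAD·DAD·A·DAD·DAD·A·DAD·DAD·DAD·A·DAD·DAD·A·DAD·DAD·DAD·A·DAD·BCB·B·BCB
    A ↦ B
    B ↦ DAD
    C ↦ A
    D ↦ BCB

A->B, B->DAD, C->A, D->BCB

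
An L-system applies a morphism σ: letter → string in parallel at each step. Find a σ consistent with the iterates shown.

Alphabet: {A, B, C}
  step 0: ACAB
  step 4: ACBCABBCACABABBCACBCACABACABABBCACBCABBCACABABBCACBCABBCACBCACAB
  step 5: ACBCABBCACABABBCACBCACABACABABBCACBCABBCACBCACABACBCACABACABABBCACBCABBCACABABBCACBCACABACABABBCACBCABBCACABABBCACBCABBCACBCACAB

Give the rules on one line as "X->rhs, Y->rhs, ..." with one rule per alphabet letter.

A->AC, B->AB, C->BC

  step 4 ⇒ step 5: ACBCABBCACABABBCACBCACABACABABBCACBCABBCACABABBCACBCABBCACBCACAB ⇒ AC·BC·AB·BC·AC·AB·AB·BC·AC·BC·AC·AB·AC·AB·AB·BC·AC·BC·AB·BC·AC·BC·AC·AB·AC·BC·AC·AB·AC·AB·AB·BC·AC·BC·AB·BC·AC·AB·AB·BC·AC·BC·AC·AB·AC·AB·AB·BC·AC·BC·AB·BC·AC·AB·AB·BC·AC·BC·AB·BC·AC·BC·AC·AB
    A ↦ AC
    B ↦ AB
    C ↦ BC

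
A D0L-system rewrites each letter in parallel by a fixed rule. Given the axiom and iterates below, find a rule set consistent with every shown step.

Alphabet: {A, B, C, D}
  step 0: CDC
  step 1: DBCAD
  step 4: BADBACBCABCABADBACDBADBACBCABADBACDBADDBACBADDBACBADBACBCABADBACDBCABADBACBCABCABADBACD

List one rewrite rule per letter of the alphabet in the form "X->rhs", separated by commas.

A->BAC, B->BAD, C->D, D->BCA

  step 0 ⇒ step 1: CDC ⇒ D·BCA·D
    C ↦ D
    D ↦ BCA
    A ↦ BAC  (constrained at step 1)
    B ↦ BAD  (constrained at step 1)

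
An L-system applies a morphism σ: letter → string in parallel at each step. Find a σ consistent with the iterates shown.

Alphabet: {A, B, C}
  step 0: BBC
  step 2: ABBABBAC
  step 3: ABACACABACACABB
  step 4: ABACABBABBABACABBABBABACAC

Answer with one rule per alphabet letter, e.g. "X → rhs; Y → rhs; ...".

A->AB, B->AC, C->B

  step 3 ⇒ step 4: ABACACABACACABB ⇒ AB·AC·AB·B·AB·B·AB·AC·AB·B·AB·B·AB·AC·AC
    A ↦ AB
    B ↦ AC
    C ↦ B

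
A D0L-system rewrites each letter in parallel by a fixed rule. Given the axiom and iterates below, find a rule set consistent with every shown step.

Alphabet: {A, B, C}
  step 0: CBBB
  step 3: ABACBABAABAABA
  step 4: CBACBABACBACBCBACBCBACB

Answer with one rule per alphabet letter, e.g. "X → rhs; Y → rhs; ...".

A->CB, B->A, C->AB

  step 3 ⇒ step 4: ABACBABAABAABA ⇒ CB·A·CB·AB·A·CB·A·CB·CB·A·CB·CB·A·CB
    A ↦ CB
    B ↦ A
    C ↦ AB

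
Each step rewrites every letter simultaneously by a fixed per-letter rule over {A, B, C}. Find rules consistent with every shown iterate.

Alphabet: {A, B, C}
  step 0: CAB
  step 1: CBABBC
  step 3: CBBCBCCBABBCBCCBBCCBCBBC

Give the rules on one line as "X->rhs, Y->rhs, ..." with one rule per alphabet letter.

  step 0 ⇒ step 1: CAB ⇒ CB·AB·BC
    A ↦ AB
    B ↦ BC
    C ↦ CB

A->AB, B->BC, C->CB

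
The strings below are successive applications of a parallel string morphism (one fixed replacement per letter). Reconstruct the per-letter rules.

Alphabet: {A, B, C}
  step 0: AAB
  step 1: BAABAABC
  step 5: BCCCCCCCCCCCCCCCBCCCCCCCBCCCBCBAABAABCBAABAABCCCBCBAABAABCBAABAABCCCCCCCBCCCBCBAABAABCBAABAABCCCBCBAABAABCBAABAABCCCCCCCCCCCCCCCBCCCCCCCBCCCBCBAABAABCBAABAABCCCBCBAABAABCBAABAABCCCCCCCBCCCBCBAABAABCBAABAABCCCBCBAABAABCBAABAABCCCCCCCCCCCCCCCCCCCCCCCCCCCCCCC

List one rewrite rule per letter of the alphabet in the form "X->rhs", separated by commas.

A->BAA, B->BC, C->CC

  step 0 ⇒ step 1: AAB ⇒ BAA·BAA·BC
    A ↦ BAA
    B ↦ BC
    C ↦ CC  (constrained at step 1)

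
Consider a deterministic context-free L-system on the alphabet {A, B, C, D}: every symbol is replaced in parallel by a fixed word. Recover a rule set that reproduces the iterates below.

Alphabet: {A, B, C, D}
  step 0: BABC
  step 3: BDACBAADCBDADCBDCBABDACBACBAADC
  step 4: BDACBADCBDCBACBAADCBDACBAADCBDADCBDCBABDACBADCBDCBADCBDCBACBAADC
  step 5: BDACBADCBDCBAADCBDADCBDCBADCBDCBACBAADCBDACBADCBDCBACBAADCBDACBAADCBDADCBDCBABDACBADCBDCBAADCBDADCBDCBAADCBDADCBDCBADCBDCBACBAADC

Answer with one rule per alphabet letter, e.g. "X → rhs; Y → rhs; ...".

A->CBA, B->BD, C->DC, D->A

  step 4 ⇒ step 5: BDACBADCBDCBACBAADCBDACBAADCBDADCBDCBABDACBADCBDCBADCBDCBACBAADC ⇒ BD·A·CBA·DC·BD·CBA·A·DC·BD·A·DC·BD·CBA·DC·BD·CBA·CBA·A·DC·BD·A·CBA·DC·BD·CBA·CBA·A·DC·BD·A·CBA·A·DC·BD·A·DC·BD·CBA·BD·A·CBA·DC·BD·CBA·A·DC·BD·A·DC·BD·CBA·A·DC·BD·A·DC·BD·CBA·DC·BD·CBA·CBA·A·DC
    A ↦ CBA
    B ↦ BD
    C ↦ DC
    D ↦ A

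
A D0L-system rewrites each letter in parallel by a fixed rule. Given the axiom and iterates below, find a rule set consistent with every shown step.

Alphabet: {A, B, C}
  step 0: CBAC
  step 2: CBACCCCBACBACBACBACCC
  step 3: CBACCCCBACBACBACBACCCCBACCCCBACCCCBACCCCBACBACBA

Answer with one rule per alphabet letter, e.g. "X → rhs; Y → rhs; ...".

A->C, B->CC, C->CBA

  step 2 ⇒ step 3: CBACCCCBACBACBACBACCC ⇒ CBA·CC·C·CBA·CBA·CBA·CBA·CC·C·CBA·CC·C·CBA·CC·C·CBA·CC·C·CBA·CBA·CBA
    A ↦ C
    B ↦ CC
    C ↦ CBA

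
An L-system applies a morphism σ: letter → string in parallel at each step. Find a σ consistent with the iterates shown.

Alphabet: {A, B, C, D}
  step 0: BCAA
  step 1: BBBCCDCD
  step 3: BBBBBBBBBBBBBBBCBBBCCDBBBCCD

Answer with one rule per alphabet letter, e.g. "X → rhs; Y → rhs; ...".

A->CD, B->BB, C->BC, D->A

  step 0 ⇒ step 1: BCAA ⇒ BB·BC·CD·CD
    A ↦ CD
    B ↦ BB
    C ↦ BC
    D ↦ A  (constrained at step 1)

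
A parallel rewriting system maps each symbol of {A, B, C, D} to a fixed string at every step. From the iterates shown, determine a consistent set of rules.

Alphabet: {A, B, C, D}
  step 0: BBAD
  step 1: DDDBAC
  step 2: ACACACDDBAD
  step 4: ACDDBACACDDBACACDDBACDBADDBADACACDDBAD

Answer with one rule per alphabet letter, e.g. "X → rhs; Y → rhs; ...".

A->DB, B->D, C->AD, D->AC

  step 1 ⇒ step 2: DDDBAC ⇒ AC·AC·AC·D·DB·AD
    A ↦ DB
    B ↦ D
    C ↦ AD
    D ↦ AC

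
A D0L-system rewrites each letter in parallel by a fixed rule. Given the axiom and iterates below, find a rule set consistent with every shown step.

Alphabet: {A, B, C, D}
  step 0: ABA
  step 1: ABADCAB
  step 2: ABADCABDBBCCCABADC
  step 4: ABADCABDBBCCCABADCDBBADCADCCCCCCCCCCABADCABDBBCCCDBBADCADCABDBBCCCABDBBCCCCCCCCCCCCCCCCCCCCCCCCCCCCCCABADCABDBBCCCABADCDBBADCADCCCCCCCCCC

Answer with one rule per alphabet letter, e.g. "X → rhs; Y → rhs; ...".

  step 1 ⇒ step 2: ABADCAB ⇒ AB·ADC·AB·DBB·CCC·AB·ADC
    A ↦ AB
    B ↦ ADC
    C ↦ CCC
    D ↦ DBB

A->AB, B->ADC, C->CCC, D->DBB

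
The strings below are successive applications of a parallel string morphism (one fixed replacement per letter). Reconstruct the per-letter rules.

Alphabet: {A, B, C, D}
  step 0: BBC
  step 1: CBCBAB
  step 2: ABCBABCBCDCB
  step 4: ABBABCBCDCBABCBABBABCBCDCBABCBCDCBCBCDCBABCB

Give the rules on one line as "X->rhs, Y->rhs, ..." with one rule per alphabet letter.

  step 1 ⇒ step 2: CBCBAB ⇒ AB·CB·AB·CB·CD·CB
    A ↦ CD
    B ↦ CB
    C ↦ AB
    D ↦ B  (constrained at step 2)

A->CD, B->CB, C->AB, D->B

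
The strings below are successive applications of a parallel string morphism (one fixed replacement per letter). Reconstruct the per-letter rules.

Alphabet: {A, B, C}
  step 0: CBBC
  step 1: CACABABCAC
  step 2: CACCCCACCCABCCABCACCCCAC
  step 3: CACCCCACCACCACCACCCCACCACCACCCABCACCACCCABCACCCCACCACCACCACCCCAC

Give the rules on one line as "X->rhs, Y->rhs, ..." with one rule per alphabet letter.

A->CC, B->AB, C->CAC

  step 2 ⇒ step 3: CACCCCACCCABCCABCACCCCAC ⇒ CAC·CC·CAC·CAC·CAC·CAC·CC·CAC·CAC·CAC·CC·AB·CAC·CAC·CC·AB·CAC·CC·CAC·CAC·CAC·CAC·CC·CAC
    A ↦ CC
    B ↦ AB
    C ↦ CAC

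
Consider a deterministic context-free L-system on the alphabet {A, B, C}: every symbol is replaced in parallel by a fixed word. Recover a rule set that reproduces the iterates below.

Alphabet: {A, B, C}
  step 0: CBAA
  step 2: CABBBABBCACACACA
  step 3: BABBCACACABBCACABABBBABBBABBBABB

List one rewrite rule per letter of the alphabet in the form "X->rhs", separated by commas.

  step 2 ⇒ step 3: CABBBABBCACACACA ⇒ BA·BB·CA·CA·CA·BB·CA·CA·BA·BB·BA·BB·BA·BB·BA·BB
    A ↦ BB
    B ↦ CA
    C ↦ BA

A->BB, B->CA, C->BA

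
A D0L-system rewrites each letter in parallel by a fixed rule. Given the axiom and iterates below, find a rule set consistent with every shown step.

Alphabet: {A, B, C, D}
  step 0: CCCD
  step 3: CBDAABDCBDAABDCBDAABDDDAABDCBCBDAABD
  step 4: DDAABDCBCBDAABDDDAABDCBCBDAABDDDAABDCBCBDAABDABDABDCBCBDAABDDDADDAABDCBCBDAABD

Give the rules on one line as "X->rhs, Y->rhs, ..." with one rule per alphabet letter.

  step 3 ⇒ step 4: CBDAABDCBDAABDCBDAABDDDAABDCBCBDAABD ⇒ D·DA·ABD·CB·CB·DA·ABD·D·DA·ABD·CB·CB·DA·ABD·D·DA·ABD·CB·CB·DA·ABD·ABD·ABD·CB·CB·DA·ABD·D·DA·D·DA·ABD·CB·CB·DA·ABD
    A ↦ CB
    B ↦ DA
    C ↦ D
    D ↦ ABD

A->CB, B->DA, C->D, D->ABD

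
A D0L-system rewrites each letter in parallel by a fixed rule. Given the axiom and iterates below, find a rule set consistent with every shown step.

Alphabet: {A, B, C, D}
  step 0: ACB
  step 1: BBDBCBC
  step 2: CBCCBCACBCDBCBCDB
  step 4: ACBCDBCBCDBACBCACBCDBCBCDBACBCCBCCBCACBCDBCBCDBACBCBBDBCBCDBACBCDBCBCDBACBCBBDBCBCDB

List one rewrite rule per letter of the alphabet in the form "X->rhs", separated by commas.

  step 1 ⇒ step 2: BBDBCBC ⇒ CBC·CBC·A·CBC·DB·CBC·DB
    B ↦ CBC
    C ↦ DB
    D ↦ A
  step 0 ⇒ step 1: ACB ⇒ BB·DB·CBC
    A ↦ BB

A->BB, B->CBC, C->DB, D->A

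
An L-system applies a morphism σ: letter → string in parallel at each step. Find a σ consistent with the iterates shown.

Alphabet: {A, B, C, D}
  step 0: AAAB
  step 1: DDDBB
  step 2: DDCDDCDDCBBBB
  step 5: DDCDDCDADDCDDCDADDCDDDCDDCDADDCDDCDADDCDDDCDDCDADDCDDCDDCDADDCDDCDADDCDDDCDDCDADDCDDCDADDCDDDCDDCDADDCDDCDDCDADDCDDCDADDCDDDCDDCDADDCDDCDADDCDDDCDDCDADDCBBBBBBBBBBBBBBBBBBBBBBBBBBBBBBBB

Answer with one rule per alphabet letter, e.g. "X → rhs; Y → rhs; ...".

A->D, B->BB, C->DA, D->DDC

  step 1 ⇒ step 2: DDDBB ⇒ DDC·DDC·DDC·BB·BB
    B ↦ BB
    D ↦ DDC
  step 0 ⇒ step 1: AAAB ⇒ D·D·D·BB
    A ↦ D
    C ↦ DA  (constrained at step 2)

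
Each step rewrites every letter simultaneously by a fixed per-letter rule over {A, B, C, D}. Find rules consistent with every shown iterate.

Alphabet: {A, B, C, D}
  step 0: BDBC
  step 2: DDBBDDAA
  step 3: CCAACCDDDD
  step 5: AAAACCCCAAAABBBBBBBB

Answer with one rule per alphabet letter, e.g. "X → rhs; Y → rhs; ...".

  step 2 ⇒ step 3: DDBBDDAA ⇒ C·C·A·A·C·C·DD·DD
    A ↦ DD
    B ↦ A
    D ↦ C
    C ↦ BB  (constrained at step 0)

A->DD, B->A, C->BB, D->C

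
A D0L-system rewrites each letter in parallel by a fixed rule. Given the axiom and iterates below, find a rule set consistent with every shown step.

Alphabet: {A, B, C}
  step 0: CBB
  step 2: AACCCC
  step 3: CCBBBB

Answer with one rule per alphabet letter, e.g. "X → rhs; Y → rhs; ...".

  step 2 ⇒ step 3: AACCCC ⇒ C·C·B·B·B·B
    A ↦ C
    C ↦ B
    B ↦ AA  (constrained at step 0)

A->C, B->AA, C->B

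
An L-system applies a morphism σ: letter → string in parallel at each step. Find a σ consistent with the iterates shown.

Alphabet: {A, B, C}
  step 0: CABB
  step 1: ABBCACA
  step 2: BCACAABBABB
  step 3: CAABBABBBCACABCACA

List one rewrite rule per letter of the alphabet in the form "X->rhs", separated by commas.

  step 2 ⇒ step 3: BCACAABBABB ⇒ CA·AB·B·AB·B·B·CA·CA·B·CA·CA
    A ↦ B
    B ↦ CA
    C ↦ AB

A->B, B->CA, C->AB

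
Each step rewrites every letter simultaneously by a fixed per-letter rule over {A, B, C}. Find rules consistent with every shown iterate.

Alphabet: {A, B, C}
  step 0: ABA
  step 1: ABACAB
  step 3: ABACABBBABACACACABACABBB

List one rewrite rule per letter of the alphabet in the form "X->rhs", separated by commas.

A->AB, B->AC, C->BB

  step 0 ⇒ step 1: ABA ⇒ AB·AC·AB
    A ↦ AB
    B ↦ AC
    C ↦ BB  (constrained at step 1)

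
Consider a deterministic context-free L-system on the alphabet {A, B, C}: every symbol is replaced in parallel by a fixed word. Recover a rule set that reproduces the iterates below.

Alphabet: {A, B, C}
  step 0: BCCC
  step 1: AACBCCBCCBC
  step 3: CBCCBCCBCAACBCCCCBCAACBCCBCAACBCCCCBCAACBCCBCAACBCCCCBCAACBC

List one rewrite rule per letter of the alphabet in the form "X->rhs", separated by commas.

  step 0 ⇒ step 1: BCCC ⇒ AA·CBC·CBC·CBC
    B ↦ AA
    C ↦ CBC
    A ↦ C  (constrained at step 1)

A->C, B->AA, C->CBC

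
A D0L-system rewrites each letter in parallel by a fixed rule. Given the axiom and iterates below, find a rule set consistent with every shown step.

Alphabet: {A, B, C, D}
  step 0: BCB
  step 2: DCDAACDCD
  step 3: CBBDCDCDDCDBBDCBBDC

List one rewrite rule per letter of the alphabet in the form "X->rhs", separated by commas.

  step 2 ⇒ step 3: DCDAACDCD ⇒ C·BBD·C·DCD·DCD·BBD·C·BBD·C
    A ↦ DCD
    C ↦ BBD
    D ↦ C
    B ↦ A  (constrained at step 0)

A->DCD, B->A, C->BBD, D->C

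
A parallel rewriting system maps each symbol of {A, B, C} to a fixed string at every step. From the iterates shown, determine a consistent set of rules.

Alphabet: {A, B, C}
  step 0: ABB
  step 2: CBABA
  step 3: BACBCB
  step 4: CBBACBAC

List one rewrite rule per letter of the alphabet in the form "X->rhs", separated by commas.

A->B, B->C, C->BA

  step 3 ⇒ step 4: BACBCB ⇒ C·B·BA·C·BA·C
    A ↦ B
    B ↦ C
    C ↦ BA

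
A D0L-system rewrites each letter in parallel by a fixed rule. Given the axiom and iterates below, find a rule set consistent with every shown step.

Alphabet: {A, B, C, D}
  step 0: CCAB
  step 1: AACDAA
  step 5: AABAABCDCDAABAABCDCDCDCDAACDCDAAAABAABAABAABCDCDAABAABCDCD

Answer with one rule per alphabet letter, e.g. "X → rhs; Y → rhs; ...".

A->CD, B->AA, C->A, D->AB

  step 0 ⇒ step 1: CCAB ⇒ A·A·CD·AA
    A ↦ CD
    B ↦ AA
    C ↦ A
    D ↦ AB  (constrained at step 1)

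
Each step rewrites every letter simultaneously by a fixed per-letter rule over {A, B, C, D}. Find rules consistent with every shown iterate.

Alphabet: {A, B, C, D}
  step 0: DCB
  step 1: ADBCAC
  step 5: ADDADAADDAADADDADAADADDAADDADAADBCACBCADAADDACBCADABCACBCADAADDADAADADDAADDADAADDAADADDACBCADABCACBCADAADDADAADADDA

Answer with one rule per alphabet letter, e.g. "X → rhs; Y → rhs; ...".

A->DA, B->C, C->BCA, D->AD

  step 0 ⇒ step 1: DCB ⇒ AD·BCA·C
    B ↦ C
    C ↦ BCA
    D ↦ AD
    A ↦ DA  (constrained at step 1)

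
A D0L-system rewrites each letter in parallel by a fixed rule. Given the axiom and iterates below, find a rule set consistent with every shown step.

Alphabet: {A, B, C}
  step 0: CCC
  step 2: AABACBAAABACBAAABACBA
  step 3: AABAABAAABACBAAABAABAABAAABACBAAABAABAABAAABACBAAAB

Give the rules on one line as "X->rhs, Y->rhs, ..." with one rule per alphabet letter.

A->AAB, B->A, C->ACB

  step 2 ⇒ step 3: AABACBAAABACBAAABACBA ⇒ AAB·AAB·A·AAB·ACB·A·AAB·AAB·AAB·A·AAB·ACB·A·AAB·AAB·AAB·A·AAB·ACB·A·AAB
    A ↦ AAB
    B ↦ A
    C ↦ ACB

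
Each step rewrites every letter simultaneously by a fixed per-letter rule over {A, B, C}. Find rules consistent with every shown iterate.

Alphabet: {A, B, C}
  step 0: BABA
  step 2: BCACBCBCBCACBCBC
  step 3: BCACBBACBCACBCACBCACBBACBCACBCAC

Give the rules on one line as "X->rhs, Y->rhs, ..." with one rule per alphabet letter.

  step 2 ⇒ step 3: BCACBCBCBCACBCBC ⇒ BC·AC·BB·AC·BC·AC·BC·AC·BC·AC·BB·AC·BC·AC·BC·AC
    A ↦ BB
    B ↦ BC
    C ↦ AC

A->BB, B->BC, C->AC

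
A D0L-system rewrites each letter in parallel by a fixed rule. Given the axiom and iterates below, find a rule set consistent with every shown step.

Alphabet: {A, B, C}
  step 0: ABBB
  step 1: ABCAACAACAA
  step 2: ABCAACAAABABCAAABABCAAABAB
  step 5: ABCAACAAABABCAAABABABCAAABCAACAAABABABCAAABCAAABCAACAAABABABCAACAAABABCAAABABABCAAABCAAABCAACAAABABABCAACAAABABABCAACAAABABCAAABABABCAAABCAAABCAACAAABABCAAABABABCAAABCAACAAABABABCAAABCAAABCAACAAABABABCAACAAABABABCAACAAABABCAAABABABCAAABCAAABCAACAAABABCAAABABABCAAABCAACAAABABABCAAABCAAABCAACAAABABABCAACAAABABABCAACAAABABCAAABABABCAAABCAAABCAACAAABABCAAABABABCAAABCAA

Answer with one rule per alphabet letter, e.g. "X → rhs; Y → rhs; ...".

  step 1 ⇒ step 2: ABCAACAACAA ⇒ AB·CAA·CAA·AB·AB·CAA·AB·AB·CAA·AB·AB
    A ↦ AB
    B ↦ CAA
    C ↦ CAA

A->AB, B->CAA, C->CAA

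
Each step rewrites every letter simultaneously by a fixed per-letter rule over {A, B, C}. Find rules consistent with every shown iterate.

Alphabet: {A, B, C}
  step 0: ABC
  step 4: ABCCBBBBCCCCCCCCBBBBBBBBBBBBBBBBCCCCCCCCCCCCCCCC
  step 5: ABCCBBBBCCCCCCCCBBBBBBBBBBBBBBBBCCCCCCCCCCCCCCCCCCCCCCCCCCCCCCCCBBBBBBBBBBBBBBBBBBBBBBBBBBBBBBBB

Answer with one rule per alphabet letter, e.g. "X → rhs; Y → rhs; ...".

A->AB, B->CC, C->BB

  step 4 ⇒ step 5: ABCCBBBBCCCCCCCCBBBBBBBBBBBBBBBBCCCCCCCCCCCCCCCC ⇒ AB·CC·BB·BB·CC·CC·CC·CC·BB·BB·BB·BB·BB·BB·BB·BB·CC·CC·CC·CC·CC·CC·CC·CC·CC·CC·CC·CC·CC·CC·CC·CC·BB·BB·BB·BB·BB·BB·BB·BB·BB·BB·BB·BB·BB·BB·BB·BB
    A ↦ AB
    B ↦ CC
    C ↦ BB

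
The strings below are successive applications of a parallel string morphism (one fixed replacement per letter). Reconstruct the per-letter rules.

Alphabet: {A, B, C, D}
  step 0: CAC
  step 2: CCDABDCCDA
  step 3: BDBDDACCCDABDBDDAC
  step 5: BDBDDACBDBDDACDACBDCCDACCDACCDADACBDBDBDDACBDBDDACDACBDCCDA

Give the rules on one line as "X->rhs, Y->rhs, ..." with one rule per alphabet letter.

A->C, B->CC, C->BD, D->DA

  step 2 ⇒ step 3: CCDABDCCDA ⇒ BD·BD·DA·C·CC·DA·BD·BD·DA·C
    A ↦ C
    B ↦ CC
    C ↦ BD
    D ↦ DA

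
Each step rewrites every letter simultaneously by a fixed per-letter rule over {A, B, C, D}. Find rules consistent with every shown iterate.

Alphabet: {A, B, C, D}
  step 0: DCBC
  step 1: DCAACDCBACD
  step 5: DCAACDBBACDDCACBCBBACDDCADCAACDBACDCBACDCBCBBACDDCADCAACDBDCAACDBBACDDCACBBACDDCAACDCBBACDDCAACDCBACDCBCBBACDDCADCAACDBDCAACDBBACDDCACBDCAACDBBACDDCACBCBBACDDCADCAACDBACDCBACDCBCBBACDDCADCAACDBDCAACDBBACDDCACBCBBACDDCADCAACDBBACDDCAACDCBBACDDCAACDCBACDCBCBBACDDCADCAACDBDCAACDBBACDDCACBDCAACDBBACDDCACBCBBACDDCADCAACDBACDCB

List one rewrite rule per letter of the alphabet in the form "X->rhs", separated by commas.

A->B, B->CB, C->ACD, D->DCA

  step 0 ⇒ step 1: DCBC ⇒ DCA·ACD·CB·ACD
    B ↦ CB
    C ↦ ACD
    D ↦ DCA
    A ↦ B  (constrained at step 1)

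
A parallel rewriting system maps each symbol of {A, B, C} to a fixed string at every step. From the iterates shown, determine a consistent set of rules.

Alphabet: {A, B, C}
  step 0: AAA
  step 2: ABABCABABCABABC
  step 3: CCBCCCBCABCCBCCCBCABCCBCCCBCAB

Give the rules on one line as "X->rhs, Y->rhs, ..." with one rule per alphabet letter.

  step 2 ⇒ step 3: ABABCABABCABABC ⇒ CCB·C·CCB·C·AB·CCB·C·CCB·C·AB·CCB·C·CCB·C·AB
    A ↦ CCB
    B ↦ C
    C ↦ AB

A->CCB, B->C, C->AB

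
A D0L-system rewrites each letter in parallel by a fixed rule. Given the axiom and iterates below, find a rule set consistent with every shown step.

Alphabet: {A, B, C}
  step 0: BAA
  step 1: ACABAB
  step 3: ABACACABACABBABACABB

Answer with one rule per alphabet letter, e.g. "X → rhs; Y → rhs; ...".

A->AB, B->AC, C->B

  step 0 ⇒ step 1: BAA ⇒ AC·AB·AB
    A ↦ AB
    B ↦ AC
    C ↦ B  (constrained at step 1)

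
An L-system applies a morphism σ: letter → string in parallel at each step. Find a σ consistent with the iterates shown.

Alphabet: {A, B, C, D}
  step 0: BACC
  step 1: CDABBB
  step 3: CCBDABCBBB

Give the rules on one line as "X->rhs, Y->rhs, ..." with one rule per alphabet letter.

  step 0 ⇒ step 1: BACC ⇒ C·DAB·B·B
    A ↦ DAB
    B ↦ C
    C ↦ B
    D ↦ B  (constrained at step 1)

A->DAB, B->C, C->B, D->B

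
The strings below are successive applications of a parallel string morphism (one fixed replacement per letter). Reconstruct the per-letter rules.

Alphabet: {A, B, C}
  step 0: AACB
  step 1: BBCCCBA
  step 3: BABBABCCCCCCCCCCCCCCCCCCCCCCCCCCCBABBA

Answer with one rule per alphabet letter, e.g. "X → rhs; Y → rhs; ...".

  step 0 ⇒ step 1: AACB ⇒ B·B·CCC·BA
    A ↦ B
    B ↦ BA
    C ↦ CCC

A->B, B->BA, C->CCC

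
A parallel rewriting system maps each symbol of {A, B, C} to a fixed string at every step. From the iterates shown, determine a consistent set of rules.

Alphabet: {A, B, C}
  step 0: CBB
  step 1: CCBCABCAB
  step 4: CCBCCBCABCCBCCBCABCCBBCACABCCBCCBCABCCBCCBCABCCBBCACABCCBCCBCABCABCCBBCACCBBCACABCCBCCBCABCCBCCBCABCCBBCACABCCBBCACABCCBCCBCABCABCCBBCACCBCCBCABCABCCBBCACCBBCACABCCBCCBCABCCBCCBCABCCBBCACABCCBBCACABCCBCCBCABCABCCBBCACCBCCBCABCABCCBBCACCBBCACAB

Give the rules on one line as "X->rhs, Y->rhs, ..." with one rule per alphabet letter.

  step 0 ⇒ step 1: CBB ⇒ CCB·CAB·CAB
    B ↦ CAB
    C ↦ CCB
    A ↦ BCA  (constrained at step 1)

A->BCA, B->CAB, C->CCB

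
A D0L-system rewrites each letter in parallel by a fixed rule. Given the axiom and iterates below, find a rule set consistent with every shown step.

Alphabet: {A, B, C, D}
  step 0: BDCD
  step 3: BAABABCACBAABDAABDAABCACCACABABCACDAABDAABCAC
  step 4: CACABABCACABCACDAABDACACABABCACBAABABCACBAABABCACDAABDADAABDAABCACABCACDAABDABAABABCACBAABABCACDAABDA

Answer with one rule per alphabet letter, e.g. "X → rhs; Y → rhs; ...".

A->AB, B->CAC, C->DA, D->BA

  step 3 ⇒ step 4: BAABABCACBAABDAABDAABCACCACABABCACDAABDAABCAC ⇒ CAC·AB·AB·CAC·AB·CAC·DA·AB·DA·CAC·AB·AB·CAC·BA·AB·AB·CAC·BA·AB·AB·CAC·DA·AB·DA·DA·AB·DA·AB·CAC·AB·CAC·DA·AB·DA·BA·AB·AB·CAC·BA·AB·AB·CAC·DA·AB·DA
    A ↦ AB
    B ↦ CAC
    C ↦ DA
    D ↦ BA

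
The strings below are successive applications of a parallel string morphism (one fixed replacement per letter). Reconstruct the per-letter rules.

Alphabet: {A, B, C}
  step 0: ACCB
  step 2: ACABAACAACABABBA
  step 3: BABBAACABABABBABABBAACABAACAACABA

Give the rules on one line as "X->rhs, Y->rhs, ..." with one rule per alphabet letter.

A->BA, B->ACA, C->B

  step 2 ⇒ step 3: ACABAACAACABABBA ⇒ BA·B·BA·ACA·BA·BA·B·BA·BA·B·BA·ACA·BA·ACA·ACA·BA
    A ↦ BA
    B ↦ ACA
    C ↦ B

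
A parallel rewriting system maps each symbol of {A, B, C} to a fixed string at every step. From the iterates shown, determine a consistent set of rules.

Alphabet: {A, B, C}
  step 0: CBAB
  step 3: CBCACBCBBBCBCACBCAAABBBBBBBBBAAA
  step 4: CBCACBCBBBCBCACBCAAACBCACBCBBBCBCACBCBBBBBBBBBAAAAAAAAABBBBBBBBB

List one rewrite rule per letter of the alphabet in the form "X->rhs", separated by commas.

A->BBB, B->A, C->CBC

  step 3 ⇒ step 4: CBCACBCBBBCBCACBCAAABBBBBBBBBAAA ⇒ CBC·A·CBC·BBB·CBC·A·CBC·A·A·A·CBC·A·CBC·BBB·CBC·A·CBC·BBB·BBB·BBB·A·A·A·A·A·A·A·A·A·BBB·BBB·BBB
    A ↦ BBB
    B ↦ A
    C ↦ CBC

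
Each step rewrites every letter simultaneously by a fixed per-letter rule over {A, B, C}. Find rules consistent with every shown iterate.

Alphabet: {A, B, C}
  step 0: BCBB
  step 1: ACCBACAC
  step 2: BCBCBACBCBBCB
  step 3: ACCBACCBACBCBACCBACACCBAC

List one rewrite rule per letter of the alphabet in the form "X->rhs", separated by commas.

A->B, B->AC, C->CB

  step 2 ⇒ step 3: BCBCBACBCBBCB ⇒ AC·CB·AC·CB·AC·B·CB·AC·CB·AC·AC·CB·AC
    A ↦ B
    B ↦ AC
    C ↦ CB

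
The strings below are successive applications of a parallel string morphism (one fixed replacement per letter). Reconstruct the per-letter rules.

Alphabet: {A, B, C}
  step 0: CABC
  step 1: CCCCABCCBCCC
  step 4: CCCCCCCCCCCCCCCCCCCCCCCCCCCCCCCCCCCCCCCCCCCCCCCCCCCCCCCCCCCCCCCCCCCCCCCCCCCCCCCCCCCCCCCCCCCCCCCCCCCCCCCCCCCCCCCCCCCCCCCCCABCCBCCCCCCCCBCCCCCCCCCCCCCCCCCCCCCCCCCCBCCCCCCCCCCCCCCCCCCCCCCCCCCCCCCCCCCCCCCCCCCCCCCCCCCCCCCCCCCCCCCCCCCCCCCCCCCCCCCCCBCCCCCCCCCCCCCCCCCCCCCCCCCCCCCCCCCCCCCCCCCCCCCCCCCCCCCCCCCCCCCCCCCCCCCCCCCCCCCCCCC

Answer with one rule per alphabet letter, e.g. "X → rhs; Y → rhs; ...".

A->CAB, B->CCB, C->CCC

  step 0 ⇒ step 1: CABC ⇒ CCC·CAB·CCB·CCC
    A ↦ CAB
    B ↦ CCB
    C ↦ CCC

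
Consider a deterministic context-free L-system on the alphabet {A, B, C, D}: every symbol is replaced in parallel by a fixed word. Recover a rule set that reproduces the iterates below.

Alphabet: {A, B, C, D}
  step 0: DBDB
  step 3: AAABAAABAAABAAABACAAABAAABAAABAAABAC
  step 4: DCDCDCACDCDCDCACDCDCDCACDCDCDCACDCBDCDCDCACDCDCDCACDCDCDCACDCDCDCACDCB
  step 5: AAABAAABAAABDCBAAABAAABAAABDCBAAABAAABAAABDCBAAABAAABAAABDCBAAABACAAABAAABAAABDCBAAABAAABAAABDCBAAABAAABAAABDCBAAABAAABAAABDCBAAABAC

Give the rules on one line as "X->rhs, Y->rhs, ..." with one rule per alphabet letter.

A->DC, B->AC, C->B, D->AAA

  step 4 ⇒ step 5: DCDCDCACDCDCDCACDCDCDCACDCDCDCACDCBDCDCDCACDCDCDCACDCDCDCACDCDCDCACDCB ⇒ AAA·B·AAA·B·AAA·B·DC·B·AAA·B·AAA·B·AAA·B·DC·B·AAA·B·AAA·B·AAA·B·DC·B·AAA·B·AAA·B·AAA·B·DC·B·AAA·B·AC·AAA·B·AAA·B·AAA·B·DC·B·AAA·B·AAA·B·AAA·B·DC·B·AAA·B·AAA·B·AAA·B·DC·B·AAA·B·AAA·B·AAA·B·DC·B·AAA·B·AC
    A ↦ DC
    B ↦ AC
    C ↦ B
    D ↦ AAA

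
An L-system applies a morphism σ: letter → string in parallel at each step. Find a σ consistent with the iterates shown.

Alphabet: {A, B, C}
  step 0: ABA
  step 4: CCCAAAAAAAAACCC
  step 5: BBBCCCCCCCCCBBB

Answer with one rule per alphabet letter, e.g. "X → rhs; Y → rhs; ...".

  step 4 ⇒ step 5: CCCAAAAAAAAACCC ⇒ B·B·B·C·C·C·C·C·C·C·C·C·B·B·B
    A ↦ C
    C ↦ B
    B ↦ AAA  (constrained at step 0)

A->C, B->AAA, C->B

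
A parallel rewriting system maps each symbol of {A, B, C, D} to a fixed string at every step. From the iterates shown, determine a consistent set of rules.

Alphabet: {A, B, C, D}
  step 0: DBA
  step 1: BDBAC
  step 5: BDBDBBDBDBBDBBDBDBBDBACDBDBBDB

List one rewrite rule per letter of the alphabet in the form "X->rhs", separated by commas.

A->AC, B->DB, C->D, D->B

  step 0 ⇒ step 1: DBA ⇒ B·DB·AC
    A ↦ AC
    B ↦ DB
    D ↦ B
    C ↦ D  (constrained at step 1)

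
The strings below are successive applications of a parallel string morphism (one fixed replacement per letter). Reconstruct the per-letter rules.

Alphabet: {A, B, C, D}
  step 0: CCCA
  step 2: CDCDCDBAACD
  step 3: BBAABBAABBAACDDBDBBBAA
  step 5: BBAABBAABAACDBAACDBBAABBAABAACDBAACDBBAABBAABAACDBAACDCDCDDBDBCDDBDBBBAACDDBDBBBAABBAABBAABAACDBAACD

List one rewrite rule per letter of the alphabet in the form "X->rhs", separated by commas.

A->DB, B->CD, C->B, D->BAA

  step 2 ⇒ step 3: CDCDCDBAACD ⇒ B·BAA·B·BAA·B·BAA·CD·DB·DB·B·BAA
    A ↦ DB
    B ↦ CD
    C ↦ B
    D ↦ BAA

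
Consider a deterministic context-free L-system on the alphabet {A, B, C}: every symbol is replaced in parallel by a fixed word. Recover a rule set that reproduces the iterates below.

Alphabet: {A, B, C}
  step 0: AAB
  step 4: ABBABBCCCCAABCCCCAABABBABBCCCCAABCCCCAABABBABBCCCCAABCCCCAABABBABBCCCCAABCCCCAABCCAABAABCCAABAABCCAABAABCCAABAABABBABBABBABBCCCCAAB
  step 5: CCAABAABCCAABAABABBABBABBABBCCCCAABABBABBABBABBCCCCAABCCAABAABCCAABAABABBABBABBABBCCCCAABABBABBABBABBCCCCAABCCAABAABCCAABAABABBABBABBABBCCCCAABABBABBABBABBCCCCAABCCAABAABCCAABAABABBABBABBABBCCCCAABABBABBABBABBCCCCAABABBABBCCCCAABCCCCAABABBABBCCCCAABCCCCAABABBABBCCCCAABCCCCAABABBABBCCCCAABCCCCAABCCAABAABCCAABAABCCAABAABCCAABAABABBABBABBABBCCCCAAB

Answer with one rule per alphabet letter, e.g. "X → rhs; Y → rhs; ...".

  step 4 ⇒ step 5: ABBABBCCCCAABCCCCAABABBABBCCCCAABCCCCAABABBABBCCCCAABCCCCAABABBABBCCCCAABCCCCAABCCAABAABCCAABAABCCAABAABCCAABAABABBABBABBABBCCCCAAB ⇒ CC·AAB·AAB·CC·AAB·AAB·ABB·ABB·ABB·ABB·CC·CC·AAB·ABB·ABB·ABB·ABB·CC·CC·AAB·CC·AAB·AAB·CC·AAB·AAB·ABB·ABB·ABB·ABB·CC·CC·AAB·ABB·ABB·ABB·ABB·CC·CC·AAB·CC·AAB·AAB·CC·AAB·AAB·ABB·ABB·ABB·ABB·CC·CC·AAB·ABB·ABB·ABB·ABB·CC·CC·AAB·CC·AAB·AAB·CC·AAB·AAB·ABB·ABB·ABB·ABB·CC·CC·AAB·ABB·ABB·ABB·ABB·CC·CC·AAB·ABB·ABB·CC·CC·AAB·CC·CC·AAB·ABB·ABB·CC·CC·AAB·CC·CC·AAB·ABB·ABB·CC·CC·AAB·CC·CC·AAB·ABB·ABB·CC·CC·AAB·CC·CC·AAB·CC·AAB·AAB·CC·AAB·AAB·CC·AAB·AAB·CC·AAB·AAB·ABB·ABB·ABB·ABB·CC·CC·AAB
    A ↦ CC
    B ↦ AAB
    C ↦ ABB

A->CC, B->AAB, C->ABB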